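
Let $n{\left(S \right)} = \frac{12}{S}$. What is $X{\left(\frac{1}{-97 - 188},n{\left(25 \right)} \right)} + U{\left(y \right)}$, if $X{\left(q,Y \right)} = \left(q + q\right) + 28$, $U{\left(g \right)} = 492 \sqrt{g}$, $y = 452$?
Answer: $\frac{7978}{285} + 984 \sqrt{113} \approx 10488.0$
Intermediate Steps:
$X{\left(q,Y \right)} = 28 + 2 q$ ($X{\left(q,Y \right)} = 2 q + 28 = 28 + 2 q$)
$X{\left(\frac{1}{-97 - 188},n{\left(25 \right)} \right)} + U{\left(y \right)} = \left(28 + \frac{2}{-97 - 188}\right) + 492 \sqrt{452} = \left(28 + \frac{2}{-285}\right) + 492 \cdot 2 \sqrt{113} = \left(28 + 2 \left(- \frac{1}{285}\right)\right) + 984 \sqrt{113} = \left(28 - \frac{2}{285}\right) + 984 \sqrt{113} = \frac{7978}{285} + 984 \sqrt{113}$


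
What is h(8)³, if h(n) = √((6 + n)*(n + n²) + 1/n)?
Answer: 8065*√16130/32 ≈ 32009.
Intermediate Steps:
h(n) = √(1/n + (6 + n)*(n + n²))
h(8)³ = (√((1 + 8²*(6 + 8² + 7*8))/8))³ = (√((1 + 64*(6 + 64 + 56))/8))³ = (√((1 + 64*126)/8))³ = (√((1 + 8064)/8))³ = (√((⅛)*8065))³ = (√(8065/8))³ = (√16130/4)³ = 8065*√16130/32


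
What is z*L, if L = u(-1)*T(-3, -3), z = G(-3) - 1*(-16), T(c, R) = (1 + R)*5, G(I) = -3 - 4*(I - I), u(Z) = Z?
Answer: 130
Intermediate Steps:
G(I) = -3 (G(I) = -3 - 4*0 = -3 + 0 = -3)
T(c, R) = 5 + 5*R
z = 13 (z = -3 - 1*(-16) = -3 + 16 = 13)
L = 10 (L = -(5 + 5*(-3)) = -(5 - 15) = -1*(-10) = 10)
z*L = 13*10 = 130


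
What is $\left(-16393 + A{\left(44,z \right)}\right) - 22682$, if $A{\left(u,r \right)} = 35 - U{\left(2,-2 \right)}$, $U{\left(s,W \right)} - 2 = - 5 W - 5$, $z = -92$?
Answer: $-39047$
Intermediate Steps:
$U{\left(s,W \right)} = -3 - 5 W$ ($U{\left(s,W \right)} = 2 - \left(5 + 5 W\right) = -3 - 5 W$)
$A{\left(u,r \right)} = 28$ ($A{\left(u,r \right)} = 35 - \left(-3 - -10\right) = 35 - \left(-3 + 10\right) = 35 - 7 = 28$)
$\left(-16393 + A{\left(44,z \right)}\right) - 22682 = \left(-16393 + 28\right) - 22682 = -16365 - 22682 = -39047$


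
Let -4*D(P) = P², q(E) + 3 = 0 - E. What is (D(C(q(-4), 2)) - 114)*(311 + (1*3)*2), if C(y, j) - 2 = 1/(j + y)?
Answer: -1316501/36 ≈ -36570.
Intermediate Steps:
q(E) = -3 - E (q(E) = -3 + (0 - E) = -3 - E)
C(y, j) = 2 + 1/(j + y)
D(P) = -P²/4
(D(C(q(-4), 2)) - 114)*(311 + (1*3)*2) = (-(1 + 2*2 + 2*(-3 - 1*(-4)))²/(2 + (-3 - 1*(-4)))²/4 - 114)*(311 + (1*3)*2) = (-(1 + 4 + 2*(-3 + 4))²/(2 + (-3 + 4))²/4 - 114)*(311 + 3*2) = (-(1 + 4 + 2*1)²/(2 + 1)²/4 - 114)*(311 + 6) = (-(1 + 4 + 2)²/9/4 - 114)*317 = (-((⅓)*7)²/4 - 114)*317 = (-(7/3)²/4 - 114)*317 = (-¼*49/9 - 114)*317 = (-49/36 - 114)*317 = -4153/36*317 = -1316501/36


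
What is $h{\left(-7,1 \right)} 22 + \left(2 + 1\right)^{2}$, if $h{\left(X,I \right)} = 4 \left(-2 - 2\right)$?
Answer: $-343$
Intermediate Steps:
$h{\left(X,I \right)} = -16$ ($h{\left(X,I \right)} = 4 \left(-4\right) = -16$)
$h{\left(-7,1 \right)} 22 + \left(2 + 1\right)^{2} = \left(-16\right) 22 + \left(2 + 1\right)^{2} = -352 + 3^{2} = -352 + 9 = -343$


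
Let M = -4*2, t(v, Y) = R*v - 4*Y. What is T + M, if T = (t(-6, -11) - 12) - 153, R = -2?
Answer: -117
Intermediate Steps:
t(v, Y) = -4*Y - 2*v (t(v, Y) = -2*v - 4*Y = -4*Y - 2*v)
T = -109 (T = ((-4*(-11) - 2*(-6)) - 12) - 153 = ((44 + 12) - 12) - 153 = (56 - 12) - 153 = 44 - 153 = -109)
M = -8
T + M = -109 - 8 = -117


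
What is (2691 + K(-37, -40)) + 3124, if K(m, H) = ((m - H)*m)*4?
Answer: 5371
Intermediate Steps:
K(m, H) = 4*m*(m - H) (K(m, H) = (m*(m - H))*4 = 4*m*(m - H))
(2691 + K(-37, -40)) + 3124 = (2691 + 4*(-37)*(-37 - 1*(-40))) + 3124 = (2691 + 4*(-37)*(-37 + 40)) + 3124 = (2691 + 4*(-37)*3) + 3124 = (2691 - 444) + 3124 = 2247 + 3124 = 5371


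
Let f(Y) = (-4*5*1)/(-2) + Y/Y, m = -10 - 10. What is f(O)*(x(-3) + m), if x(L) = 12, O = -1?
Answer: -88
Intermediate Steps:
m = -20
f(Y) = 11 (f(Y) = -20*1*(-½) + 1 = -20*(-½) + 1 = 10 + 1 = 11)
f(O)*(x(-3) + m) = 11*(12 - 20) = 11*(-8) = -88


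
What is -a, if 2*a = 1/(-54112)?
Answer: 1/108224 ≈ 9.2401e-6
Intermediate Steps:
a = -1/108224 (a = (½)/(-54112) = (½)*(-1/54112) = -1/108224 ≈ -9.2401e-6)
-a = -1*(-1/108224) = 1/108224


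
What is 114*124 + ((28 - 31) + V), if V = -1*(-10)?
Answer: 14143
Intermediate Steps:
V = 10
114*124 + ((28 - 31) + V) = 114*124 + ((28 - 31) + 10) = 14136 + (-3 + 10) = 14136 + 7 = 14143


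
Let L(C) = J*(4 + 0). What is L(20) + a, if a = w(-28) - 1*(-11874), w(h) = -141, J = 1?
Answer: 11737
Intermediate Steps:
L(C) = 4 (L(C) = 1*(4 + 0) = 1*4 = 4)
a = 11733 (a = -141 - 1*(-11874) = -141 + 11874 = 11733)
L(20) + a = 4 + 11733 = 11737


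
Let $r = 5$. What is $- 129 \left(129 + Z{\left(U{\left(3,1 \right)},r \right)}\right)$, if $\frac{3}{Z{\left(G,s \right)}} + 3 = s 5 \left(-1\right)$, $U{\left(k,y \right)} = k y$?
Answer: $- \frac{465561}{28} \approx -16627.0$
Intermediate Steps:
$Z{\left(G,s \right)} = \frac{3}{-3 - 5 s}$ ($Z{\left(G,s \right)} = \frac{3}{-3 + s 5 \left(-1\right)} = \frac{3}{-3 + 5 s \left(-1\right)} = \frac{3}{-3 - 5 s}$)
$- 129 \left(129 + Z{\left(U{\left(3,1 \right)},r \right)}\right) = - 129 \left(129 - \frac{3}{3 + 5 \cdot 5}\right) = - 129 \left(129 - \frac{3}{3 + 25}\right) = - 129 \left(129 - \frac{3}{28}\right) = \left(-129\right) \frac{3609}{28} = - \frac{465561}{28}$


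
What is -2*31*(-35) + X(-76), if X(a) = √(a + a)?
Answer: 2170 + 2*I*√38 ≈ 2170.0 + 12.329*I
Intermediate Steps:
X(a) = √2*√a (X(a) = √(2*a) = √2*√a)
-2*31*(-35) + X(-76) = -2*31*(-35) + √2*√(-76) = -62*(-35) + √2*(2*I*√19) = 2170 + 2*I*√38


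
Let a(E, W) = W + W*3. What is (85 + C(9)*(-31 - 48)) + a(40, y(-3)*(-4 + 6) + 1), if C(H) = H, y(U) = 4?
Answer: -590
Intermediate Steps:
a(E, W) = 4*W (a(E, W) = W + 3*W = 4*W)
(85 + C(9)*(-31 - 48)) + a(40, y(-3)*(-4 + 6) + 1) = (85 + 9*(-31 - 48)) + 4*(4*(-4 + 6) + 1) = (85 + 9*(-79)) + 4*(4*2 + 1) = (85 - 711) + 4*(8 + 1) = -626 + 4*9 = -626 + 36 = -590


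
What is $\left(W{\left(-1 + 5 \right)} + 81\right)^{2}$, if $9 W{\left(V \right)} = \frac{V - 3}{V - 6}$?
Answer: $\frac{2122849}{324} \approx 6552.0$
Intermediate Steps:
$W{\left(V \right)} = \frac{-3 + V}{9 \left(-6 + V\right)}$ ($W{\left(V \right)} = \frac{\left(V - 3\right) \frac{1}{V - 6}}{9} = \frac{\left(-3 + V\right) \frac{1}{-6 + V}}{9} = \frac{\frac{1}{-6 + V} \left(-3 + V\right)}{9} = \frac{-3 + V}{9 \left(-6 + V\right)}$)
$\left(W{\left(-1 + 5 \right)} + 81\right)^{2} = \left(\frac{-3 + \left(-1 + 5\right)}{9 \left(-6 + \left(-1 + 5\right)\right)} + 81\right)^{2} = \left(\frac{-3 + 4}{9 \left(-6 + 4\right)} + 81\right)^{2} = \left(\frac{1}{9} \frac{1}{-2} \cdot 1 + 81\right)^{2} = \left(\frac{1}{9} \left(- \frac{1}{2}\right) 1 + 81\right)^{2} = \left(- \frac{1}{18} + 81\right)^{2} = \left(\frac{1457}{18}\right)^{2} = \frac{2122849}{324}$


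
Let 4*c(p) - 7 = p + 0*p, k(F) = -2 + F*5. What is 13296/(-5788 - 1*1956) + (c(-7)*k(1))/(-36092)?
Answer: -831/484 ≈ -1.7169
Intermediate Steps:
k(F) = -2 + 5*F
c(p) = 7/4 + p/4 (c(p) = 7/4 + (p + 0*p)/4 = 7/4 + (p + 0)/4 = 7/4 + p/4)
13296/(-5788 - 1*1956) + (c(-7)*k(1))/(-36092) = 13296/(-5788 - 1*1956) + ((7/4 + (¼)*(-7))*(-2 + 5*1))/(-36092) = 13296/(-5788 - 1956) + ((7/4 - 7/4)*(-2 + 5))*(-1/36092) = 13296/(-7744) + (0*3)*(-1/36092) = 13296*(-1/7744) + 0*(-1/36092) = -831/484 + 0 = -831/484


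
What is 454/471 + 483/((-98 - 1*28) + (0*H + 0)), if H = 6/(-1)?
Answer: -901/314 ≈ -2.8694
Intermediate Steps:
H = -6 (H = 6*(-1) = -6)
454/471 + 483/((-98 - 1*28) + (0*H + 0)) = 454/471 + 483/((-98 - 1*28) + (0*(-6) + 0)) = 454*(1/471) + 483/((-98 - 28) + (0 + 0)) = 454/471 + 483/(-126 + 0) = 454/471 + 483/(-126) = 454/471 + 483*(-1/126) = 454/471 - 23/6 = -901/314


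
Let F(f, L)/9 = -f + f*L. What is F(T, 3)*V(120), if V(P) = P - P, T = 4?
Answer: 0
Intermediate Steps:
F(f, L) = -9*f + 9*L*f (F(f, L) = 9*(-f + f*L) = 9*(-f + L*f) = -9*f + 9*L*f)
V(P) = 0
F(T, 3)*V(120) = (9*4*(-1 + 3))*0 = (9*4*2)*0 = 72*0 = 0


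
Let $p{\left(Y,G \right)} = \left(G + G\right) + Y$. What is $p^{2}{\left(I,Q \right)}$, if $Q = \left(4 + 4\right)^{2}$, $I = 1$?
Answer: $16641$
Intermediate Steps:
$Q = 64$ ($Q = 8^{2} = 64$)
$p{\left(Y,G \right)} = Y + 2 G$ ($p{\left(Y,G \right)} = 2 G + Y = Y + 2 G$)
$p^{2}{\left(I,Q \right)} = \left(1 + 2 \cdot 64\right)^{2} = \left(1 + 128\right)^{2} = 129^{2} = 16641$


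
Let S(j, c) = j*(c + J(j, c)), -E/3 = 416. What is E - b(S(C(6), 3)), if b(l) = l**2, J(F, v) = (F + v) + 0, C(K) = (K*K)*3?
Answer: -151586592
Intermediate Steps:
E = -1248 (E = -3*416 = -1248)
C(K) = 3*K**2 (C(K) = K**2*3 = 3*K**2)
J(F, v) = F + v
S(j, c) = j*(j + 2*c) (S(j, c) = j*(c + (j + c)) = j*(c + (c + j)) = j*(j + 2*c))
E - b(S(C(6), 3)) = -1248 - ((3*6**2)*(3*6**2 + 2*3))**2 = -1248 - ((3*36)*(3*36 + 6))**2 = -1248 - (108*(108 + 6))**2 = -1248 - (108*114)**2 = -1248 - 1*12312**2 = -1248 - 1*151585344 = -1248 - 151585344 = -151586592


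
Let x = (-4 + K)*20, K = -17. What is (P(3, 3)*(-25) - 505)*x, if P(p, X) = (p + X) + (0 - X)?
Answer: 243600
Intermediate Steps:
P(p, X) = p (P(p, X) = (X + p) - X = p)
x = -420 (x = (-4 - 17)*20 = -21*20 = -420)
(P(3, 3)*(-25) - 505)*x = (3*(-25) - 505)*(-420) = (-75 - 505)*(-420) = -580*(-420) = 243600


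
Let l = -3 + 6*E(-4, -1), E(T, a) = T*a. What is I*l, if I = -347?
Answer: -7287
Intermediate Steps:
l = 21 (l = -3 + 6*(-4*(-1)) = -3 + 6*4 = -3 + 24 = 21)
I*l = -347*21 = -7287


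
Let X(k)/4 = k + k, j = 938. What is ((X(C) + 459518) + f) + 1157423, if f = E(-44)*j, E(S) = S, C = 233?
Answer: 1577533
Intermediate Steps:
X(k) = 8*k (X(k) = 4*(k + k) = 4*(2*k) = 8*k)
f = -41272 (f = -44*938 = -41272)
((X(C) + 459518) + f) + 1157423 = ((8*233 + 459518) - 41272) + 1157423 = ((1864 + 459518) - 41272) + 1157423 = (461382 - 41272) + 1157423 = 420110 + 1157423 = 1577533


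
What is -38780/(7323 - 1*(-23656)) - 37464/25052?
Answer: -533028454/194021477 ≈ -2.7473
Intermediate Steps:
-38780/(7323 - 1*(-23656)) - 37464/25052 = -38780/(7323 + 23656) - 37464*1/25052 = -38780/30979 - 9366/6263 = -533028454/194021477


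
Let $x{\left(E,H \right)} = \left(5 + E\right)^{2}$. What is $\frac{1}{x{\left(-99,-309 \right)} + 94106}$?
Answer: $\frac{1}{102942} \approx 9.7142 \cdot 10^{-6}$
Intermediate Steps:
$\frac{1}{x{\left(-99,-309 \right)} + 94106} = \frac{1}{\left(5 - 99\right)^{2} + 94106} = \frac{1}{\left(-94\right)^{2} + 94106} = \frac{1}{8836 + 94106} = \frac{1}{102942}$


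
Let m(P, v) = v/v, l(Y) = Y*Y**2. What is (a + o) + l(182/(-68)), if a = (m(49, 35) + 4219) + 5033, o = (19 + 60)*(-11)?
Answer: 328771165/39304 ≈ 8364.8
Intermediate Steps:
l(Y) = Y**3
m(P, v) = 1
o = -869 (o = 79*(-11) = -869)
a = 9253 (a = (1 + 4219) + 5033 = 4220 + 5033 = 9253)
(a + o) + l(182/(-68)) = (9253 - 869) + (182/(-68))**3 = 8384 + (182*(-1/68))**3 = 8384 + (-91/34)**3 = 8384 - 753571/39304 = 328771165/39304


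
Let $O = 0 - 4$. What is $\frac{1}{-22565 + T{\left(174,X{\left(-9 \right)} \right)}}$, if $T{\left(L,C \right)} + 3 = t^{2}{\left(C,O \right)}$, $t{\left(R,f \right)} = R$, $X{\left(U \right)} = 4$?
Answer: $- \frac{1}{22552} \approx -4.4342 \cdot 10^{-5}$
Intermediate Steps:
$O = -4$ ($O = 0 - 4 = -4$)
$T{\left(L,C \right)} = -3 + C^{2}$
$\frac{1}{-22565 + T{\left(174,X{\left(-9 \right)} \right)}} = \frac{1}{-22565 - \left(3 - 4^{2}\right)} = \frac{1}{-22565 + \left(-3 + 16\right)} = \frac{1}{-22565 + 13} = \frac{1}{-22552} = - \frac{1}{22552}$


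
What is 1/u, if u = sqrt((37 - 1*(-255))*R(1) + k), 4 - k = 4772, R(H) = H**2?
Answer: -I*sqrt(1119)/2238 ≈ -0.014947*I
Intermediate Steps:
k = -4768 (k = 4 - 1*4772 = 4 - 4772 = -4768)
u = 2*I*sqrt(1119) (u = sqrt((37 - 1*(-255))*1**2 - 4768) = sqrt((37 + 255)*1 - 4768) = sqrt(292*1 - 4768) = sqrt(292 - 4768) = sqrt(-4476) = 2*I*sqrt(1119) ≈ 66.903*I)
1/u = 1/(2*I*sqrt(1119)) = -I*sqrt(1119)/2238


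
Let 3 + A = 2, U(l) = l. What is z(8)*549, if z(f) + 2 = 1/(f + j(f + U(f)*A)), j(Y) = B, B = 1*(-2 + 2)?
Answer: -8235/8 ≈ -1029.4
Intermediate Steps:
A = -1 (A = -3 + 2 = -1)
B = 0 (B = 1*0 = 0)
j(Y) = 0
z(f) = -2 + 1/f (z(f) = -2 + 1/(f + 0) = -2 + 1/f)
z(8)*549 = (-2 + 1/8)*549 = (-2 + ⅛)*549 = -15/8*549 = -8235/8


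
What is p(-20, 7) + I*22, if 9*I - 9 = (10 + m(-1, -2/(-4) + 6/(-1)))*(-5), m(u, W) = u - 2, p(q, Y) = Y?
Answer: -509/9 ≈ -56.556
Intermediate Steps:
m(u, W) = -2 + u
I = -26/9 (I = 1 + ((10 + (-2 - 1))*(-5))/9 = 1 + ((10 - 3)*(-5))/9 = 1 + (7*(-5))/9 = 1 + (1/9)*(-35) = 1 - 35/9 = -26/9 ≈ -2.8889)
p(-20, 7) + I*22 = 7 - 26/9*22 = 7 - 572/9 = -509/9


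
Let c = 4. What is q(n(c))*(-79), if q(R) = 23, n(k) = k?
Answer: -1817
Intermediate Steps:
q(n(c))*(-79) = 23*(-79) = -1817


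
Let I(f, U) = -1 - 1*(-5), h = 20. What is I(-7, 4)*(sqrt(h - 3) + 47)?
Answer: 188 + 4*sqrt(17) ≈ 204.49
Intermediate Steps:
I(f, U) = 4 (I(f, U) = -1 + 5 = 4)
I(-7, 4)*(sqrt(h - 3) + 47) = 4*(sqrt(20 - 3) + 47) = 4*(sqrt(17) + 47) = 4*(47 + sqrt(17)) = 188 + 4*sqrt(17)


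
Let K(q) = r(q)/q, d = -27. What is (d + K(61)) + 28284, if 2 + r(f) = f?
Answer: 1723736/61 ≈ 28258.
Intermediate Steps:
r(f) = -2 + f
K(q) = (-2 + q)/q
(d + K(61)) + 28284 = (-27 + (-2 + 61)/61) + 28284 = (-27 + (1/61)*59) + 28284 = (-27 + 59/61) + 28284 = -1588/61 + 28284 = 1723736/61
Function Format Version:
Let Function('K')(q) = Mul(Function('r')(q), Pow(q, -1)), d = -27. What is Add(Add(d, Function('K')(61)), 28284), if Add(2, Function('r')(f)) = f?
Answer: Rational(1723736, 61) ≈ 28258.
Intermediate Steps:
Function('r')(f) = Add(-2, f)
Function('K')(q) = Mul(Pow(q, -1), Add(-2, q)) (Function('K')(q) = Mul(Add(-2, q), Pow(q, -1)) = Mul(Pow(q, -1), Add(-2, q)))
Add(Add(d, Function('K')(61)), 28284) = Add(Add(-27, Mul(Pow(61, -1), Add(-2, 61))), 28284) = Add(Add(-27, Mul(Rational(1, 61), 59)), 28284) = Add(Add(-27, Rational(59, 61)), 28284) = Add(Rational(-1588, 61), 28284) = Rational(1723736, 61)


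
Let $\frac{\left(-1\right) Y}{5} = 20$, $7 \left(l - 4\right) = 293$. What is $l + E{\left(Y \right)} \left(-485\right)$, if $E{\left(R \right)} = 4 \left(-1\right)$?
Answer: $\frac{13901}{7} \approx 1985.9$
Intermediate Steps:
$l = \frac{321}{7}$ ($l = 4 + \frac{1}{7} \cdot 293 = 4 + \frac{293}{7} = \frac{321}{7} \approx 45.857$)
$Y = -100$ ($Y = \left(-5\right) 20 = -100$)
$E{\left(R \right)} = -4$
$l + E{\left(Y \right)} \left(-485\right) = \frac{321}{7} - -1940 = \frac{321}{7} + 1940 = \frac{13901}{7}$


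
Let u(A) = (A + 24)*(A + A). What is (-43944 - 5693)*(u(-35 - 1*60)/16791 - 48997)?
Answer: 40836118515269/16791 ≈ 2.4320e+9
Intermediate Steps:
u(A) = 2*A*(24 + A) (u(A) = (24 + A)*(2*A) = 2*A*(24 + A))
(-43944 - 5693)*(u(-35 - 1*60)/16791 - 48997) = (-43944 - 5693)*((2*(-35 - 1*60)*(24 + (-35 - 1*60)))/16791 - 48997) = -49637*((2*(-35 - 60)*(24 + (-35 - 60)))*(1/16791) - 48997) = -49637*((2*(-95)*(24 - 95))*(1/16791) - 48997) = -49637*((2*(-95)*(-71))*(1/16791) - 48997) = -49637*(13490*(1/16791) - 48997) = -49637*(13490/16791 - 48997) = -49637*(-822695137/16791) = 40836118515269/16791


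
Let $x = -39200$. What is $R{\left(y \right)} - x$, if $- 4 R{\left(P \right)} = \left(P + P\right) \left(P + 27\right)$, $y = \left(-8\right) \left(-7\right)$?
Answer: $36876$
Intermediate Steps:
$y = 56$
$R{\left(P \right)} = - \frac{P \left(27 + P\right)}{2}$ ($R{\left(P \right)} = - \frac{\left(P + P\right) \left(P + 27\right)}{4} = - \frac{2 P \left(27 + P\right)}{4} = - \frac{P \left(27 + P\right)}{2}$)
$R{\left(y \right)} - x = \left(- \frac{1}{2}\right) 56 \left(27 + 56\right) - -39200 = \left(- \frac{1}{2}\right) 56 \cdot 83 + 39200 = -2324 + 39200 = 36876$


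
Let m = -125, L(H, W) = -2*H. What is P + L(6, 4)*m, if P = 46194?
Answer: 47694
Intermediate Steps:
P + L(6, 4)*m = 46194 - 2*6*(-125) = 46194 - 12*(-125) = 46194 + 1500 = 47694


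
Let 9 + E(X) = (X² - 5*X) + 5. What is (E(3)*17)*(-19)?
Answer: 3230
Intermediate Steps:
E(X) = -4 + X² - 5*X (E(X) = -9 + ((X² - 5*X) + 5) = -9 + (5 + X² - 5*X) = -4 + X² - 5*X)
(E(3)*17)*(-19) = ((-4 + 3² - 5*3)*17)*(-19) = ((-4 + 9 - 15)*17)*(-19) = -10*17*(-19) = -170*(-19) = 3230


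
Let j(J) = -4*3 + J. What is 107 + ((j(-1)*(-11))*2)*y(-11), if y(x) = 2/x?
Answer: 55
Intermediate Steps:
j(J) = -12 + J
107 + ((j(-1)*(-11))*2)*y(-11) = 107 + (((-12 - 1)*(-11))*2)*(2/(-11)) = 107 + (-13*(-11)*2)*(2*(-1/11)) = 107 + (143*2)*(-2/11) = 107 + 286*(-2/11) = 107 - 52 = 55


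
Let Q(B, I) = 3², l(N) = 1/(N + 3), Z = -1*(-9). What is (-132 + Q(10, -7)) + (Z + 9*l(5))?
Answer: -903/8 ≈ -112.88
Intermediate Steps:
Z = 9
l(N) = 1/(3 + N)
Q(B, I) = 9
(-132 + Q(10, -7)) + (Z + 9*l(5)) = (-132 + 9) + (9 + 9/(3 + 5)) = -123 + (9 + 9/8) = -123 + 81/8 = -903/8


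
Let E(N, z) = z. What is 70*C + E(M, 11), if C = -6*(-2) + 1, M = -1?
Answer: 921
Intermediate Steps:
C = 13 (C = 12 + 1 = 13)
70*C + E(M, 11) = 70*13 + 11 = 910 + 11 = 921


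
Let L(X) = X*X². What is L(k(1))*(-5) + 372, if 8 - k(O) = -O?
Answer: -3273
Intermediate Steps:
k(O) = 8 + O (k(O) = 8 - (-1)*O = 8 + O)
L(X) = X³
L(k(1))*(-5) + 372 = (8 + 1)³*(-5) + 372 = 9³*(-5) + 372 = 729*(-5) + 372 = -3645 + 372 = -3273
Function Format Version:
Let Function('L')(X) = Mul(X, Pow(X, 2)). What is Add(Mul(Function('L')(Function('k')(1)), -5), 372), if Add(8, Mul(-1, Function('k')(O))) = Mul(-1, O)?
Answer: -3273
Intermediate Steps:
Function('k')(O) = Add(8, O) (Function('k')(O) = Add(8, Mul(-1, Mul(-1, O))) = Add(8, O))
Function('L')(X) = Pow(X, 3)
Add(Mul(Function('L')(Function('k')(1)), -5), 372) = Add(Mul(Pow(Add(8, 1), 3), -5), 372) = Add(Mul(Pow(9, 3), -5), 372) = Add(Mul(729, -5), 372) = Add(-3645, 372) = -3273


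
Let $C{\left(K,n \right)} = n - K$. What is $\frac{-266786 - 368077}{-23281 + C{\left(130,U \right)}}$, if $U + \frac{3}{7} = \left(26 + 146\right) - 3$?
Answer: $\frac{4444041}{162697} \approx 27.315$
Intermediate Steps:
$U = \frac{1180}{7}$ ($U = - \frac{3}{7} + \left(\left(26 + 146\right) - 3\right) = - \frac{3}{7} + \left(172 - 3\right) = - \frac{3}{7} + 169 = \frac{1180}{7} \approx 168.57$)
$\frac{-266786 - 368077}{-23281 + C{\left(130,U \right)}} = \frac{-266786 - 368077}{-23281 + \left(\frac{1180}{7} - 130\right)} = - \frac{634863}{-23281 + \left(\frac{1180}{7} - 130\right)} = - \frac{634863}{-23281 + \frac{270}{7}} = - \frac{634863}{- \frac{162697}{7}} = \left(-634863\right) \left(- \frac{7}{162697}\right) = \frac{4444041}{162697}$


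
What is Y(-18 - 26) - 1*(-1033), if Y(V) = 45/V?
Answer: 45407/44 ≈ 1032.0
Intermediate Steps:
Y(-18 - 26) - 1*(-1033) = 45/(-18 - 26) - 1*(-1033) = 45/(-44) + 1033 = 45*(-1/44) + 1033 = -45/44 + 1033 = 45407/44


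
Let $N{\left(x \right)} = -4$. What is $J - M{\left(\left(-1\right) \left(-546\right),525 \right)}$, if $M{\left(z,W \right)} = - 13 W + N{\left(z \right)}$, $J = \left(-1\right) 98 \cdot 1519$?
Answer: $-142033$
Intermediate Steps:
$J = -148862$ ($J = \left(-98\right) 1519 = -148862$)
$M{\left(z,W \right)} = -4 - 13 W$ ($M{\left(z,W \right)} = - 13 W - 4 = -4 - 13 W$)
$J - M{\left(\left(-1\right) \left(-546\right),525 \right)} = -148862 - \left(-4 - 6825\right) = -148862 - -6829 = -148862 + 6829 = -142033$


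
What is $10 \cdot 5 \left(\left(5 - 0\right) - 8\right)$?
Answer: $-150$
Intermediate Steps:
$10 \cdot 5 \left(\left(5 - 0\right) - 8\right) = 50 \left(\left(5 + 0\right) - 8\right) = 50 \left(5 - 8\right) = 50 \left(-3\right) = -150$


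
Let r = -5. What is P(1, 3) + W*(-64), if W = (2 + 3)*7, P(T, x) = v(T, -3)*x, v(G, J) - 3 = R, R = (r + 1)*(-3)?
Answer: -2195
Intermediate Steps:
R = 12 (R = (-5 + 1)*(-3) = -4*(-3) = 12)
v(G, J) = 15 (v(G, J) = 3 + 12 = 15)
P(T, x) = 15*x
W = 35 (W = 5*7 = 35)
P(1, 3) + W*(-64) = 15*3 + 35*(-64) = 45 - 2240 = -2195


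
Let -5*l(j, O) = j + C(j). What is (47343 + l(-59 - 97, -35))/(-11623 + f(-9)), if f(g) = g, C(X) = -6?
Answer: -236877/58160 ≈ -4.0729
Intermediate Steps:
l(j, O) = 6/5 - j/5 (l(j, O) = -(j - 6)/5 = -(-6 + j)/5 = 6/5 - j/5)
(47343 + l(-59 - 97, -35))/(-11623 + f(-9)) = (47343 + (6/5 - (-59 - 97)/5))/(-11623 - 9) = (47343 + (6/5 - ⅕*(-156)))/(-11632) = (47343 + (6/5 + 156/5))*(-1/11632) = (47343 + 162/5)*(-1/11632) = (236877/5)*(-1/11632) = -236877/58160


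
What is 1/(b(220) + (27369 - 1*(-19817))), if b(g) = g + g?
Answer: 1/47626 ≈ 2.0997e-5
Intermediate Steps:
b(g) = 2*g
1/(b(220) + (27369 - 1*(-19817))) = 1/(2*220 + (27369 - 1*(-19817))) = 1/(440 + (27369 + 19817)) = 1/(440 + 47186) = 1/47626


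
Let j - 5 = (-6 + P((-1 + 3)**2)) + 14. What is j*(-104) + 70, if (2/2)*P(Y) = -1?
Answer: -1178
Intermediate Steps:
P(Y) = -1
j = 12 (j = 5 + ((-6 - 1) + 14) = 5 + (-7 + 14) = 5 + 7 = 12)
j*(-104) + 70 = 12*(-104) + 70 = -1248 + 70 = -1178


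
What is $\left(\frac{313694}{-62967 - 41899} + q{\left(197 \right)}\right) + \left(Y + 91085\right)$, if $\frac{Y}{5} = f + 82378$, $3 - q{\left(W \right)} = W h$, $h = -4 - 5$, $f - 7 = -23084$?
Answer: $\frac{20415470631}{52433} \approx 3.8936 \cdot 10^{5}$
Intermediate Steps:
$f = -23077$ ($f = 7 - 23084 = -23077$)
$h = -9$ ($h = -4 - 5 = -9$)
$q{\left(W \right)} = 3 + 9 W$ ($q{\left(W \right)} = 3 - W \left(-9\right) = 3 - - 9 W = 3 + 9 W$)
$Y = 296505$ ($Y = 5 \left(-23077 + 82378\right) = 5 \cdot 59301 = 296505$)
$\left(\frac{313694}{-62967 - 41899} + q{\left(197 \right)}\right) + \left(Y + 91085\right) = \left(\frac{313694}{-62967 - 41899} + \left(3 + 9 \cdot 197\right)\right) + \left(296505 + 91085\right) = \left(\frac{313694}{-62967 - 41899} + \left(3 + 1773\right)\right) + 387590 = \left(\frac{313694}{-104866} + 1776\right) + 387590 = \left(313694 \left(- \frac{1}{104866}\right) + 1776\right) + 387590 = \left(- \frac{156847}{52433} + 1776\right) + 387590 = \frac{92964161}{52433} + 387590 = \frac{20415470631}{52433}$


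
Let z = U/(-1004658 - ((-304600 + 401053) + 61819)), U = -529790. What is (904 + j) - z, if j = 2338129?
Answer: 272013111690/116293 ≈ 2.3390e+6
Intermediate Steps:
z = 52979/116293 (z = -529790/(-1004658 - ((-304600 + 401053) + 61819)) = -529790/(-1004658 - (96453 + 61819)) = -529790/(-1004658 - 1*158272) = -529790/(-1004658 - 158272) = -529790/(-1162930) = -529790*(-1/1162930) = 52979/116293 ≈ 0.45556)
(904 + j) - z = (904 + 2338129) - 1*52979/116293 = 2339033 - 52979/116293 = 272013111690/116293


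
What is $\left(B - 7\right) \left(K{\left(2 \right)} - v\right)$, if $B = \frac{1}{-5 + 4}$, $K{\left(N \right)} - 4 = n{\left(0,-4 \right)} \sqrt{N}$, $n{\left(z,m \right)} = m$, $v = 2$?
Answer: $-16 + 32 \sqrt{2} \approx 29.255$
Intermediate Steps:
$K{\left(N \right)} = 4 - 4 \sqrt{N}$
$B = -1$ ($B = \frac{1}{-1} = -1$)
$\left(B - 7\right) \left(K{\left(2 \right)} - v\right) = \left(-1 - 7\right) \left(\left(4 - 4 \sqrt{2}\right) - 2\right) = - 8 \left(\left(4 - 4 \sqrt{2}\right) - 2\right) = - 8 \left(2 - 4 \sqrt{2}\right) = -16 + 32 \sqrt{2}$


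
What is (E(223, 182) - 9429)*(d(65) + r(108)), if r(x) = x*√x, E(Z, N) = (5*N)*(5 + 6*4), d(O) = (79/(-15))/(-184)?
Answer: 1339919/2760 + 10990728*√3 ≈ 1.9037e+7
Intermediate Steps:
d(O) = 79/2760 (d(O) = (79*(-1/15))*(-1/184) = -79/15*(-1/184) = 79/2760)
E(Z, N) = 145*N (E(Z, N) = (5*N)*(5 + 24) = (5*N)*29 = 145*N)
r(x) = x^(3/2)
(E(223, 182) - 9429)*(d(65) + r(108)) = (145*182 - 9429)*(79/2760 + 108^(3/2)) = (26390 - 9429)*(79/2760 + 648*√3) = 16961*(79/2760 + 648*√3) = 1339919/2760 + 10990728*√3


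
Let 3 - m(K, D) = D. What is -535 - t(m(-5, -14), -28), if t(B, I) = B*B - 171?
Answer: -653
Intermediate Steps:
m(K, D) = 3 - D
t(B, I) = -171 + B**2 (t(B, I) = B**2 - 171 = -171 + B**2)
-535 - t(m(-5, -14), -28) = -535 - (-171 + (3 - 1*(-14))**2) = -535 - (-171 + (3 + 14)**2) = -535 - (-171 + 17**2) = -535 - (-171 + 289) = -535 - 1*118 = -535 - 118 = -653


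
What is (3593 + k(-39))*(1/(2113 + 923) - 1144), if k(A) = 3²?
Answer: -6255202583/1518 ≈ -4.1207e+6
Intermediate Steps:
k(A) = 9
(3593 + k(-39))*(1/(2113 + 923) - 1144) = (3593 + 9)*(1/(2113 + 923) - 1144) = 3602*(1/3036 - 1144) = 3602*(-3473183/3036) = -6255202583/1518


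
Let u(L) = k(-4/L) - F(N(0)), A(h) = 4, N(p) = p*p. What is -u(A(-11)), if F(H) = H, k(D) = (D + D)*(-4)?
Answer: -8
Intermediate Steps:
N(p) = p²
k(D) = -8*D (k(D) = (2*D)*(-4) = -8*D)
u(L) = 32/L (u(L) = -(-32)/L - 1*0² = 32/L - 1*0 = 32/L + 0 = 32/L)
-u(A(-11)) = -32/4 = -1*8 = -8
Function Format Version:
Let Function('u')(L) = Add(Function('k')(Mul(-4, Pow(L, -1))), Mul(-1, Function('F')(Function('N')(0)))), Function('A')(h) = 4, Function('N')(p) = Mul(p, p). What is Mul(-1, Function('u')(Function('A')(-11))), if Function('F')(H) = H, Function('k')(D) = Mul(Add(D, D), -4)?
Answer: -8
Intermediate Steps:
Function('N')(p) = Pow(p, 2)
Function('k')(D) = Mul(-8, D) (Function('k')(D) = Mul(Mul(2, D), -4) = Mul(-8, D))
Function('u')(L) = Mul(32, Pow(L, -1)) (Function('u')(L) = Add(Mul(-8, Mul(-4, Pow(L, -1))), Mul(-1, Pow(0, 2))) = Add(Mul(32, Pow(L, -1)), Mul(-1, 0)) = Add(Mul(32, Pow(L, -1)), 0) = Mul(32, Pow(L, -1)))
Mul(-1, Function('u')(Function('A')(-11))) = Mul(-1, Mul(32, Pow(4, -1))) = Mul(-1, Mul(32, Rational(1, 4))) = Mul(-1, 8) = -8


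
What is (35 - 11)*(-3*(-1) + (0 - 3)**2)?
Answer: 288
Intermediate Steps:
(35 - 11)*(-3*(-1) + (0 - 3)**2) = 24*(3 + (-3)**2) = 24*(3 + 9) = 24*12 = 288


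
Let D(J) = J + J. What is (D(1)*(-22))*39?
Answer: -1716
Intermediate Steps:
D(J) = 2*J
(D(1)*(-22))*39 = ((2*1)*(-22))*39 = (2*(-22))*39 = -44*39 = -1716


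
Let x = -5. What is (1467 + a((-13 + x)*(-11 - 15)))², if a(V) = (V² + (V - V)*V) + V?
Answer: 48822879681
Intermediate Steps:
a(V) = V + V² (a(V) = (V² + 0*V) + V = (V² + 0) + V = V² + V = V + V²)
(1467 + a((-13 + x)*(-11 - 15)))² = (1467 + ((-13 - 5)*(-11 - 15))*(1 + (-13 - 5)*(-11 - 15)))² = (1467 + (-18*(-26))*(1 - 18*(-26)))² = (1467 + 468*(1 + 468))² = (1467 + 468*469)² = (1467 + 219492)² = 220959² = 48822879681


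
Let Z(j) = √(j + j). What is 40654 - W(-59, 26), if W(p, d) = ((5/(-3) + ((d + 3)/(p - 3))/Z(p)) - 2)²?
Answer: 165908085449/4082328 + 319*I*√118/10974 ≈ 40641.0 + 0.31577*I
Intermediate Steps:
Z(j) = √2*√j (Z(j) = √(2*j) = √2*√j)
W(p, d) = (-11/3 + √2*(3 + d)/(2*√p*(-3 + p)))² (W(p, d) = ((5/(-3) + ((d + 3)/(p - 3))/((√2*√p))) - 2)² = ((5*(-⅓) + ((3 + d)/(-3 + p))*(√2/(2*√p))) - 2)² = ((-5/3 + ((3 + d)/(-3 + p))*(√2/(2*√p))) - 2)² = ((-5/3 + √2*(3 + d)/(2*√p*(-3 + p))) - 2)² = (-11/3 + √2*(3 + d)/(2*√p*(-3 + p)))²)
40654 - W(-59, 26) = 40654 - (9 + 3*26 - 11*√2*(-59)^(3/2) + 33*√2*√(-59))²/(18*(-59)*(-3 - 59)²) = 40654 - (-1)*(9 + 78 - 11*√2*(-59*I*√59) + 33*√2*(I*√59))²/(18*59*(-62)²) = 40654 - (-1)*(9 + 78 + 649*I*√118 + 33*I*√118)²/(18*59*3844) = 40654 - (-1)*(87 + 682*I*√118)²/(18*59*3844) = 40654 - (-1)*(87 + 682*I*√118)²/4082328 = 40654 + (87 + 682*I*√118)²/4082328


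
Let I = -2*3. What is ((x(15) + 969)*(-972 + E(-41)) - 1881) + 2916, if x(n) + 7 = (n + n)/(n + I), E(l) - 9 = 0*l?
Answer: -928581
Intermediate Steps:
E(l) = 9 (E(l) = 9 + 0*l = 9 + 0 = 9)
I = -6
x(n) = -7 + 2*n/(-6 + n) (x(n) = -7 + (n + n)/(n - 6) = -7 + (2*n)/(-6 + n) = -7 + 2*n/(-6 + n))
((x(15) + 969)*(-972 + E(-41)) - 1881) + 2916 = (((42 - 5*15)/(-6 + 15) + 969)*(-972 + 9) - 1881) + 2916 = (((42 - 75)/9 + 969)*(-963) - 1881) + 2916 = (((⅑)*(-33) + 969)*(-963) - 1881) + 2916 = ((-11/3 + 969)*(-963) - 1881) + 2916 = ((2896/3)*(-963) - 1881) + 2916 = (-929616 - 1881) + 2916 = -931497 + 2916 = -928581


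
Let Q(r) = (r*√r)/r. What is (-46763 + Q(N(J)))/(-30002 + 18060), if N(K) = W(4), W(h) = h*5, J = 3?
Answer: 46763/11942 - √5/5971 ≈ 3.9155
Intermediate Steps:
W(h) = 5*h
N(K) = 20 (N(K) = 5*4 = 20)
Q(r) = √r (Q(r) = r^(3/2)/r = √r)
(-46763 + Q(N(J)))/(-30002 + 18060) = (-46763 + √20)/(-30002 + 18060) = (-46763 + 2*√5)/(-11942) = (-46763 + 2*√5)*(-1/11942) = 46763/11942 - √5/5971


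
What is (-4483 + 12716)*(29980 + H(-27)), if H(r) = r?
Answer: 246603049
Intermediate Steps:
(-4483 + 12716)*(29980 + H(-27)) = (-4483 + 12716)*(29980 - 27) = 8233*29953 = 246603049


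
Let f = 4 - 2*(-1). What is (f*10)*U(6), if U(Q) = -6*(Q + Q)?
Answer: -4320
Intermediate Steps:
U(Q) = -12*Q
f = 6 (f = 4 + 2 = 6)
(f*10)*U(6) = (6*10)*(-12*6) = 60*(-72) = -4320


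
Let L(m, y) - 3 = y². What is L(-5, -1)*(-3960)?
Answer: -15840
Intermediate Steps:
L(m, y) = 3 + y²
L(-5, -1)*(-3960) = (3 + (-1)²)*(-3960) = (3 + 1)*(-3960) = 4*(-3960) = -15840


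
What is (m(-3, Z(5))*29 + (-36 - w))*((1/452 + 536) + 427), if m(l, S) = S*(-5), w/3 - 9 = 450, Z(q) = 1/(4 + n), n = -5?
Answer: -137982809/113 ≈ -1.2211e+6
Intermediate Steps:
Z(q) = -1 (Z(q) = 1/(4 - 5) = 1/(-1) = -1)
w = 1377 (w = 27 + 3*450 = 27 + 1350 = 1377)
m(l, S) = -5*S
(m(-3, Z(5))*29 + (-36 - w))*((1/452 + 536) + 427) = (-5*(-1)*29 + (-36 - 1*1377))*((1/452 + 536) + 427) = (5*29 + (-36 - 1377))*((1/452 + 536) + 427) = (145 - 1413)*(242273/452 + 427) = -1268*435277/452 = -137982809/113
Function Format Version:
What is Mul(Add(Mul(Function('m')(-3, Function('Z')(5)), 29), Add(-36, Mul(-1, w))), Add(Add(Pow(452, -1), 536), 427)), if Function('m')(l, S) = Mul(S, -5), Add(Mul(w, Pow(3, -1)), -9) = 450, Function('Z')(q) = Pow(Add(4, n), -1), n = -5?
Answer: Rational(-137982809, 113) ≈ -1.2211e+6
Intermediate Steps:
Function('Z')(q) = -1 (Function('Z')(q) = Pow(Add(4, -5), -1) = Pow(-1, -1) = -1)
w = 1377 (w = Add(27, Mul(3, 450)) = Add(27, 1350) = 1377)
Function('m')(l, S) = Mul(-5, S)
Mul(Add(Mul(Function('m')(-3, Function('Z')(5)), 29), Add(-36, Mul(-1, w))), Add(Add(Pow(452, -1), 536), 427)) = Mul(Add(Mul(Mul(-5, -1), 29), Add(-36, Mul(-1, 1377))), Add(Add(Pow(452, -1), 536), 427)) = Mul(Add(Mul(5, 29), Add(-36, -1377)), Add(Add(Rational(1, 452), 536), 427)) = Mul(Add(145, -1413), Add(Rational(242273, 452), 427)) = Mul(-1268, Rational(435277, 452)) = Rational(-137982809, 113)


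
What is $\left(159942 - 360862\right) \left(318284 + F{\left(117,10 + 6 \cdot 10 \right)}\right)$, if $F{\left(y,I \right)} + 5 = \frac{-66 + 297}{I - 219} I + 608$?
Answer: $- \frac{9543296753560}{149} \approx -6.4049 \cdot 10^{10}$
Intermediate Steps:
$F{\left(y,I \right)} = 603 + \frac{231 I}{-219 + I}$ ($F{\left(y,I \right)} = -5 + \left(\frac{-66 + 297}{I - 219} I + 608\right) = -5 + \left(\frac{231}{-219 + I} I + 608\right) = -5 + \left(\frac{231 I}{-219 + I} + 608\right) = -5 + \left(608 + \frac{231 I}{-219 + I}\right) = 603 + \frac{231 I}{-219 + I}$)
$\left(159942 - 360862\right) \left(318284 + F{\left(117,10 + 6 \cdot 10 \right)}\right) = \left(159942 - 360862\right) \left(318284 + \frac{3 \left(-44019 + 278 \left(10 + 6 \cdot 10\right)\right)}{-219 + \left(10 + 6 \cdot 10\right)}\right) = - 200920 \left(318284 + \frac{3 \left(-44019 + 278 \left(10 + 60\right)\right)}{-219 + \left(10 + 60\right)}\right) = - 200920 \left(318284 + \frac{3 \left(-44019 + 278 \cdot 70\right)}{-219 + 70}\right) = - 200920 \left(318284 + \frac{3 \left(-44019 + 19460\right)}{-149}\right) = - 200920 \left(318284 + 3 \left(- \frac{1}{149}\right) \left(-24559\right)\right) = - 200920 \left(318284 + \frac{73677}{149}\right) = \left(-200920\right) \frac{47497993}{149} = - \frac{9543296753560}{149}$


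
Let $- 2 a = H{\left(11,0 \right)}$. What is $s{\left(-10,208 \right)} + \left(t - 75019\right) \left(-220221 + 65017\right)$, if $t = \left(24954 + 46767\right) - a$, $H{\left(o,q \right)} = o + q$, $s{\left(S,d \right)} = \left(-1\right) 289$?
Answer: $511008881$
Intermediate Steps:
$s{\left(S,d \right)} = -289$
$a = - \frac{11}{2}$ ($a = - \frac{11 + 0}{2} = \left(- \frac{1}{2}\right) 11 = - \frac{11}{2} \approx -5.5$)
$t = \frac{143453}{2}$ ($t = \left(24954 + 46767\right) - - \frac{11}{2} = 71721 + \frac{11}{2} = \frac{143453}{2} \approx 71727.0$)
$s{\left(-10,208 \right)} + \left(t - 75019\right) \left(-220221 + 65017\right) = -289 + \left(\frac{143453}{2} - 75019\right) \left(-220221 + 65017\right) = -289 - -511009170 = -289 + 511009170 = 511008881$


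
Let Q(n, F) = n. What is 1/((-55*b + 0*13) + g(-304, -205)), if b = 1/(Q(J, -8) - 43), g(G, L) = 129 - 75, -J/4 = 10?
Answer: 83/4537 ≈ 0.018294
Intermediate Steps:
J = -40 (J = -4*10 = -40)
g(G, L) = 54
b = -1/83 (b = 1/(-40 - 43) = 1/(-83) = -1/83 ≈ -0.012048)
1/((-55*b + 0*13) + g(-304, -205)) = 1/((-55*(-1/83) + 0*13) + 54) = 1/((55/83 + 0) + 54) = 1/(55/83 + 54) = 1/(4537/83) = 83/4537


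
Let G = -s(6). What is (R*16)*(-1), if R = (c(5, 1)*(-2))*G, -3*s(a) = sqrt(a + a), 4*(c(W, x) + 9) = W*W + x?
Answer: -160*sqrt(3)/3 ≈ -92.376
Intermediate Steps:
c(W, x) = -9 + x/4 + W**2/4 (c(W, x) = -9 + (W*W + x)/4 = -9 + (W**2 + x)/4 = -9 + (x + W**2)/4 = -9 + (x/4 + W**2/4) = -9 + x/4 + W**2/4)
s(a) = -sqrt(2)*sqrt(a)/3 (s(a) = -sqrt(a + a)/3 = -sqrt(2)*sqrt(a)/3)
G = 2*sqrt(3)/3 (G = -(-1)*sqrt(2)*sqrt(6)/3 = -(-2)*sqrt(3)/3 = 2*sqrt(3)/3 ≈ 1.1547)
R = 10*sqrt(3)/3 (R = ((-9 + (1/4)*1 + (1/4)*5**2)*(-2))*(2*sqrt(3)/3) = ((-9 + 1/4 + (1/4)*25)*(-2))*(2*sqrt(3)/3) = ((-9 + 1/4 + 25/4)*(-2))*(2*sqrt(3)/3) = (-5/2*(-2))*(2*sqrt(3)/3) = 5*(2*sqrt(3)/3) = 10*sqrt(3)/3 ≈ 5.7735)
(R*16)*(-1) = ((10*sqrt(3)/3)*16)*(-1) = (160*sqrt(3)/3)*(-1) = -160*sqrt(3)/3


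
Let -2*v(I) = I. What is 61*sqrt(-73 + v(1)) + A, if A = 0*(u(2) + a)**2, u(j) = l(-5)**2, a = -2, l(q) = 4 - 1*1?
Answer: 427*I*sqrt(6)/2 ≈ 522.97*I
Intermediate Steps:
l(q) = 3 (l(q) = 4 - 1 = 3)
u(j) = 9 (u(j) = 3**2 = 9)
v(I) = -I/2
A = 0 (A = 0*(9 - 2)**2 = 0*7**2 = 0*49 = 0)
61*sqrt(-73 + v(1)) + A = 61*sqrt(-73 - 1/2*1) + 0 = 61*sqrt(-73 - 1/2) + 0 = 61*sqrt(-147/2) + 0 = 61*(7*I*sqrt(6)/2) + 0 = 427*I*sqrt(6)/2 + 0 = 427*I*sqrt(6)/2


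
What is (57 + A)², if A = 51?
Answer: 11664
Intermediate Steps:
(57 + A)² = (57 + 51)² = 108² = 11664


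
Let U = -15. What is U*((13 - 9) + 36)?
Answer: -600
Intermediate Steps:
U*((13 - 9) + 36) = -15*((13 - 9) + 36) = -15*(4 + 36) = -15*40 = -600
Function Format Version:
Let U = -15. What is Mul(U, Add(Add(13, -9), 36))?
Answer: -600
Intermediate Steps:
Mul(U, Add(Add(13, -9), 36)) = Mul(-15, Add(Add(13, -9), 36)) = Mul(-15, Add(4, 36)) = Mul(-15, 40) = -600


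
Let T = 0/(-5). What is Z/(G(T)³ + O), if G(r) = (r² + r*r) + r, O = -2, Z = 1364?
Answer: -682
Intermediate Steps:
T = 0 (T = 0*(-⅕) = 0)
G(r) = r + 2*r² (G(r) = (r² + r²) + r = 2*r² + r = r + 2*r²)
Z/(G(T)³ + O) = 1364/((0*(1 + 2*0))³ - 2) = 1364/((0*(1 + 0))³ - 2) = 1364/((0*1)³ - 2) = 1364/(0³ - 2) = 1364/(0 - 2) = 1364/(-2) = 1364*(-½) = -682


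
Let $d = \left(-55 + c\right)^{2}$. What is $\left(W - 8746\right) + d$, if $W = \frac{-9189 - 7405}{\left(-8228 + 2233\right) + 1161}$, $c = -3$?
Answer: $- \frac{12999997}{2417} \approx -5378.6$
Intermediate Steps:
$d = 3364$ ($d = \left(-55 - 3\right)^{2} = \left(-58\right)^{2} = 3364$)
$W = \frac{8297}{2417}$ ($W = - \frac{16594}{-5995 + 1161} = - \frac{16594}{-4834} = \left(-16594\right) \left(- \frac{1}{4834}\right) = \frac{8297}{2417} \approx 3.4328$)
$\left(W - 8746\right) + d = \left(\frac{8297}{2417} - 8746\right) + 3364 = - \frac{21130785}{2417} + 3364 = - \frac{12999997}{2417}$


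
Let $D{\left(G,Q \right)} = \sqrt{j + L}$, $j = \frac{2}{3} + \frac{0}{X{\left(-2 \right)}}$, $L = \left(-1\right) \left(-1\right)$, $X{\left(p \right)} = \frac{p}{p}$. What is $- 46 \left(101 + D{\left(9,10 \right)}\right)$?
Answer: $-4646 - \frac{46 \sqrt{15}}{3} \approx -4705.4$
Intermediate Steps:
$X{\left(p \right)} = 1$
$L = 1$
$j = \frac{2}{3}$ ($j = \frac{2}{3} + \frac{0}{1} = 2 \cdot \frac{1}{3} + 0 \cdot 1 = \frac{2}{3} + 0 = \frac{2}{3} \approx 0.66667$)
$D{\left(G,Q \right)} = \frac{\sqrt{15}}{3}$ ($D{\left(G,Q \right)} = \sqrt{\frac{2}{3} + 1} = \sqrt{\frac{5}{3}} = \frac{\sqrt{15}}{3}$)
$- 46 \left(101 + D{\left(9,10 \right)}\right) = - 46 \left(101 + \frac{\sqrt{15}}{3}\right) = -4646 - \frac{46 \sqrt{15}}{3}$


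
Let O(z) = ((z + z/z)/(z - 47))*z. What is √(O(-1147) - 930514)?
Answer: I*√36892881237/199 ≈ 965.2*I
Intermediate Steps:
O(z) = z*(1 + z)/(-47 + z) (O(z) = ((z + 1)/(-47 + z))*z = ((1 + z)/(-47 + z))*z = z*(1 + z)/(-47 + z))
√(O(-1147) - 930514) = √(-1147*(1 - 1147)/(-47 - 1147) - 930514) = √(-1147*(-1146)/(-1194) - 930514) = √(-1147*(-1/1194)*(-1146) - 930514) = √(-219077/199 - 930514) = √(-185391363/199) = I*√36892881237/199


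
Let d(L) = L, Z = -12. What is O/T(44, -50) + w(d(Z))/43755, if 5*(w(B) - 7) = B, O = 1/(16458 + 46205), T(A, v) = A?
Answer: 63633731/603200304300 ≈ 0.00010549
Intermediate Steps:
O = 1/62663 ≈ 1.5958e-5
w(B) = 7 + B/5
O/T(44, -50) + w(d(Z))/43755 = (1/62663)/44 + (7 + (1/5)*(-12))/43755 = (1/62663)*(1/44) + (7 - 12/5)*(1/43755) = 1/2757172 + (23/5)*(1/43755) = 1/2757172 + 23/218775 = 63633731/603200304300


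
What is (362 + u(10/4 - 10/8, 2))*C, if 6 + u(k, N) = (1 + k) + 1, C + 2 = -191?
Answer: -277341/4 ≈ -69335.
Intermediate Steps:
C = -193 (C = -2 - 191 = -193)
u(k, N) = -4 + k (u(k, N) = -6 + ((1 + k) + 1) = -6 + (2 + k) = -4 + k)
(362 + u(10/4 - 10/8, 2))*C = (362 + (-4 + (10/4 - 10/8)))*(-193) = (362 + (-4 + (10*(¼) - 10*⅛)))*(-193) = (362 + (-4 + (5/2 - 5/4)))*(-193) = (362 + (-4 + 5/4))*(-193) = (362 - 11/4)*(-193) = (1437/4)*(-193) = -277341/4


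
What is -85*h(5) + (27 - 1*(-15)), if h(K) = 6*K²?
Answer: -12708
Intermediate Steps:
-85*h(5) + (27 - 1*(-15)) = -510*5² + (27 - 1*(-15)) = -510*25 + (27 + 15) = -85*150 + 42 = -12750 + 42 = -12708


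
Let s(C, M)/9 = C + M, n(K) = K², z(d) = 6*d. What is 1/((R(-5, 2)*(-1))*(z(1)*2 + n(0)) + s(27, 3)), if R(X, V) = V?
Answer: 1/246 ≈ 0.0040650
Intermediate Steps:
s(C, M) = 9*C + 9*M (s(C, M) = 9*(C + M) = 9*C + 9*M)
1/((R(-5, 2)*(-1))*(z(1)*2 + n(0)) + s(27, 3)) = 1/((2*(-1))*((6*1)*2 + 0²) + (9*27 + 9*3)) = 1/(-2*(6*2 + 0) + (243 + 27)) = 1/(-2*(12 + 0) + 270) = 1/(-2*12 + 270) = 1/(-24 + 270) = 1/246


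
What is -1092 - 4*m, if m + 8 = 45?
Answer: -1240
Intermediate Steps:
m = 37 (m = -8 + 45 = 37)
-1092 - 4*m = -1092 - 4*37 = -1092 - 1*148 = -1092 - 148 = -1240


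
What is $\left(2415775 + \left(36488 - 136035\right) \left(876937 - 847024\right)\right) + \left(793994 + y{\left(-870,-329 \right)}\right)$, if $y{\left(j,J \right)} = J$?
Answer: $-2974539971$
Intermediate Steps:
$\left(2415775 + \left(36488 - 136035\right) \left(876937 - 847024\right)\right) + \left(793994 + y{\left(-870,-329 \right)}\right) = \left(2415775 + \left(36488 - 136035\right) \left(876937 - 847024\right)\right) + \left(793994 - 329\right) = \left(2415775 - 2977749411\right) + 793665 = -2975333636 + 793665 = -2974539971$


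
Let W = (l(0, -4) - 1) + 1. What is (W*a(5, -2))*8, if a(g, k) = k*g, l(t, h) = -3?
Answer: 240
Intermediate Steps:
a(g, k) = g*k
W = -3 (W = (-3 - 1) + 1 = -4 + 1 = -3)
(W*a(5, -2))*8 = -15*(-2)*8 = -3*(-10)*8 = 30*8 = 240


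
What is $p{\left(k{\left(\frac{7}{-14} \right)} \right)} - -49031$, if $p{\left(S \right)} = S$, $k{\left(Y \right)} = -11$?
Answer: $49020$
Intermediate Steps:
$p{\left(k{\left(\frac{7}{-14} \right)} \right)} - -49031 = -11 - -49031 = -11 + 49031 = 49020$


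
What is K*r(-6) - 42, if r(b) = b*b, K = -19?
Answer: -726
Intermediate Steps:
r(b) = b²
K*r(-6) - 42 = -19*(-6)² - 42 = -19*36 - 42 = -684 - 42 = -726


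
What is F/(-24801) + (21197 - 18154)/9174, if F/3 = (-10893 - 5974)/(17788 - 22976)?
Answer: 65178542785/196732742052 ≈ 0.33131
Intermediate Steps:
F = 50601/5188 (F = 3*((-10893 - 5974)/(17788 - 22976)) = 3*(-16867/(-5188)) = 3*(-16867*(-1/5188)) = 3*(16867/5188) = 50601/5188 ≈ 9.7535)
F/(-24801) + (21197 - 18154)/9174 = (50601/5188)/(-24801) + (21197 - 18154)/9174 = (50601/5188)*(-1/24801) + 3043*(1/9174) = -16867/42889196 + 3043/9174 = 65178542785/196732742052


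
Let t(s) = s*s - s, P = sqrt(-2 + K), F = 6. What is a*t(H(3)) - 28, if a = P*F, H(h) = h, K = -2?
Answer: -28 + 72*I ≈ -28.0 + 72.0*I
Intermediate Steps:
P = 2*I (P = sqrt(-2 - 2) = sqrt(-4) = 2*I ≈ 2.0*I)
a = 12*I (a = (2*I)*6 = 12*I ≈ 12.0*I)
t(s) = s**2 - s
a*t(H(3)) - 28 = (12*I)*(3*(-1 + 3)) - 28 = (12*I)*(3*2) - 28 = (12*I)*6 - 28 = 72*I - 28 = -28 + 72*I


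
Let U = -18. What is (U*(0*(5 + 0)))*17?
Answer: 0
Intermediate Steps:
(U*(0*(5 + 0)))*17 = -0*(5 + 0)*17 = -0*5*17 = -18*0*17 = 0*17 = 0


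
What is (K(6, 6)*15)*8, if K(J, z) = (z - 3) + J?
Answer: 1080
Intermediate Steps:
K(J, z) = -3 + J + z (K(J, z) = (-3 + z) + J = -3 + J + z)
(K(6, 6)*15)*8 = ((-3 + 6 + 6)*15)*8 = (9*15)*8 = 135*8 = 1080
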